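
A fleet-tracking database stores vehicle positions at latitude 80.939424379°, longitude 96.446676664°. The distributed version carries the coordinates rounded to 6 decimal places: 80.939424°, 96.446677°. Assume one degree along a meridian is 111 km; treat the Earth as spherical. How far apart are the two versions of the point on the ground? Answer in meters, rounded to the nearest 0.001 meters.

0.042 meters

The latitude changed by +0.000000379° and the longitude by -0.000000336°.
North–south shift: 0.000000379 × 111000 = 0.042069 m.
E–W at 80.9394°: -0.000000336° × 111000 × cos 80.9394° = -0.000000336 × 111000 × 0.1575 ≈ -0.00587332 m.
Hypotenuse of the two orthogonal shifts: √(0.042069² + 0.00587332²) = 0.042477 m.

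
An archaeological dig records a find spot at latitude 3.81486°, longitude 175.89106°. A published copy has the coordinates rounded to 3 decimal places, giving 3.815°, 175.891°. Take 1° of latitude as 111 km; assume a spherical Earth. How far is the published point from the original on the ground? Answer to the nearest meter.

The latitude changed by -0.00014° and the longitude by +0.00006°.
N–S: -0.00014° × 111000 m/° = -15.54 m.
E–W at 3.815°: 0.00006° × 111000 × cos 3.815° = 0.00006 × 111000 × 0.9978 ≈ 6.64524 m.
Combined displacement = (15.54² + 6.64524²)^½ ≈ 16.9012 m.

17 meters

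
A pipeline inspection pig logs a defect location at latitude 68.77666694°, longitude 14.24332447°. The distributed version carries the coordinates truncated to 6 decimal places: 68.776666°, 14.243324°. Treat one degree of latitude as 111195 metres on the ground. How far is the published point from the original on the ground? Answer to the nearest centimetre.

11 centimetres

The latitude changed by +0.00000094° and the longitude by +0.00000047°.
North–south shift: 0.00000094 × 111195 = 0.104523 m.
East–west at this latitude: 0.00000047° × 111195 × cos 68.7767° ≈ 0.00000047 × 40253.1 = 0.0189189 m.
Combined displacement = (0.104523² + 0.0189189²)^½ ≈ 0.106222 m.
That is 0.106222 m = 10.622 cm.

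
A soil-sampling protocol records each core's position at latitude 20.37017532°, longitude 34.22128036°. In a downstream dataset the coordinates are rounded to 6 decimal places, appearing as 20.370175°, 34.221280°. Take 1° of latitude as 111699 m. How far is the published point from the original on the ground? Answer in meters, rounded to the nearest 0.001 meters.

0.052 meters

Δlat = 20.37017532 − 20.370175 = +0.00000032°; Δlon = 34.22128036 − 34.221280 = +0.00000036°.
North–south shift: 0.00000032 × 111699 = 0.0357437 m.
East–west at this latitude: 0.00000036° × 111699 × cos 20.3702° ≈ 0.00000036 × 104714 = 0.0376969 m.
Hypotenuse of the two orthogonal shifts: √(0.0357437² + 0.0376969²) = 0.0519487 m.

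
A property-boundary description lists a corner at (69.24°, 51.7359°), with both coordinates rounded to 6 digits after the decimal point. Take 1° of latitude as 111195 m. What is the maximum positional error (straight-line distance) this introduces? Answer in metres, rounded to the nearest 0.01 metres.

Rounding to 6 decimal places leaves each coordinate within ±5e-07° of the true value.
North–south component: 5e-07° × 111195 = 0.0555975 m.
E–W at 69.24°: 5e-07° × 111195 × cos 69.24° = 5e-07 × 111195 × 0.3545 ≈ 0.0197068 m.
Combining orthogonally: (0.0555975² + 0.0197068²)^½ ≈ 0.0589868 m.

0.06 metres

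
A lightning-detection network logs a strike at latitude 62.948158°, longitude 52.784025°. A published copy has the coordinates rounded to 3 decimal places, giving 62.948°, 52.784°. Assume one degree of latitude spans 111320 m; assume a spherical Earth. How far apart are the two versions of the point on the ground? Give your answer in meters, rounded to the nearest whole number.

18 meters

Δlat = 62.948158 − 62.948 = +0.000158°; Δlon = 52.784025 − 52.784 = +0.000025°.
N–S: 0.000158° × 111320 m/° = 17.5886 m.
East–west at this latitude: 0.000025° × 111320 × cos 62.948° ≈ 0.000025 × 50628.2 = 1.26571 m.
Hypotenuse of the two orthogonal shifts: √(17.5886² + 1.26571²) = 17.634 m.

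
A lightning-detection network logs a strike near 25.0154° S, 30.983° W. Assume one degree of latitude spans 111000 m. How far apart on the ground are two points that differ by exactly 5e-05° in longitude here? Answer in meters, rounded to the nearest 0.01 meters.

At 25.0154° a degree of longitude is 111000 × cos 25.0154° ≈ 100588 m, so 5e-05° corresponds to 5.02938 m.

5.03 meters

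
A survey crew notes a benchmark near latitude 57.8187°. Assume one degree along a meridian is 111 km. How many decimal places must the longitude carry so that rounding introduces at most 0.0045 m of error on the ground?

At 57.8187° one degree of longitude covers 111000 × cos 57.8187° ≈ 111000 × 0.5326 ≈ 59118.6 m.
N decimal places → at most half a unit in the last place, 0.5 × 10⁻ᴺ° = 59118.6/2 × 10⁻ᴺ m.
Need 0.5 × 59118.6 × 10⁻ᴺ ≤ 0.0045 → 10⁻ᴺ ≤ 1.522e-07, so N ≥ 6.82.
N = 6 would give 0.0296 m (too coarse); N = 7 gives 0.00296 m ≤ 0.0045 m.

7 decimal places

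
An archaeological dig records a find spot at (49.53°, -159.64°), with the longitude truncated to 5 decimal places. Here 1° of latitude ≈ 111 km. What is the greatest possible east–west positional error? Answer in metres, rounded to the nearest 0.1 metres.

Truncating at 5 decimal places can drop up to a full unit in the last place, so the longitude may be off by as much as 1e-05°.
One degree of longitude at 49.53° is 111000 × cos 49.53° ≈ 111000 × 0.6490 = 72044.5 m.
Maximum E–W displacement: 1e-05 × 72044.5 = 0.720445 m.

0.7 metres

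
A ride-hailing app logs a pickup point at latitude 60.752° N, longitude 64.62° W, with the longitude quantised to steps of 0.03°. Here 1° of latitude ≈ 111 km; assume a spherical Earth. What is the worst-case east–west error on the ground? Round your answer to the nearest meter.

814 meters

With a 0.03° grid the true value lies within half a step, ±0.03°/2 = ±0.015°, of the stored one.
At latitude 60.752° a degree of longitude spans 111000 m × cos 60.752° = 111000 × 0.4886 ≈ 54233.6 m.
Maximum E–W displacement: 0.015 × 54233.6 = 813.504 m.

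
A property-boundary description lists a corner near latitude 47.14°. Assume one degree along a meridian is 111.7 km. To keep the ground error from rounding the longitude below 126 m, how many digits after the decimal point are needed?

3 decimal places

At 47.14° one degree of longitude covers 111700 × cos 47.14° ≈ 111700 × 0.6802 ≈ 75979.4 m.
N decimal places → at most half a unit in the last place, 0.5 × 10⁻ᴺ° = 75979.4/2 × 10⁻ᴺ m.
Setting 37989.7 × 10⁻ᴺ ≤ 126 gives 10ᴺ ≥ 301.5, i.e. N ≥ 2.48.
At 2 places the error can reach 380 m, but 3 places keeps it to 38 m.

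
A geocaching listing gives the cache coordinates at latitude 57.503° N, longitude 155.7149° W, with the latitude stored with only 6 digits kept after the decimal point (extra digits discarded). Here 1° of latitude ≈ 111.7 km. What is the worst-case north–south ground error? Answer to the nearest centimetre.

11 centimetres

Truncating at 6 decimal places can drop up to a full unit in the last place, so the latitude may be off by as much as 1e-06°.
So the N–S error is at most 1e-06 × 111700 = 0.1117 m.
That is 0.1117 m = 11.17 cm.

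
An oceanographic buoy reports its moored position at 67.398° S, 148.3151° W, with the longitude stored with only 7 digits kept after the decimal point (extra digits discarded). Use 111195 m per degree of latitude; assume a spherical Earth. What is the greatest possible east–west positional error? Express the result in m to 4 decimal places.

0.0043 m

Truncating at 7 decimal places can drop up to a full unit in the last place, so the longitude may be off by as much as 1e-07°.
One degree of longitude at 67.398° is 111195 × cos 67.398° ≈ 111195 × 0.3843 = 42735.3 m.
East–west error: 1e-07° × 42735.3 m/° ≈ 0.00427353 m.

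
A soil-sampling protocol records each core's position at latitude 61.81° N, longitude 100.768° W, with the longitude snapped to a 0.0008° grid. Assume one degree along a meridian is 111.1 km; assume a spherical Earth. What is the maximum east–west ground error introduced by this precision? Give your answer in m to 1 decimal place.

21.0 m

With a 0.0008° grid the true value lies within half a step, ±0.0008°/2 = ±0.0004°, of the stored one.
Parallels shrink by cos φ, so at 61.81° a degree of longitude is 111100 × 0.4724 ≈ 52483.3 m.
Maximum E–W displacement: 0.0004 × 52483.3 = 20.9933 m.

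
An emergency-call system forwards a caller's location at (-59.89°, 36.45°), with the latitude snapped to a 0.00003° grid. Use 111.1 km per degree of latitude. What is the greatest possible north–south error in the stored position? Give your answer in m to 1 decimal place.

With a 0.00003° grid the true value lies within half a step, ±0.00003°/2 = ±1.5e-05°, of the stored one.
So the N–S error is at most 1.5e-05 × 111100 = 1.6665 m.

1.7 m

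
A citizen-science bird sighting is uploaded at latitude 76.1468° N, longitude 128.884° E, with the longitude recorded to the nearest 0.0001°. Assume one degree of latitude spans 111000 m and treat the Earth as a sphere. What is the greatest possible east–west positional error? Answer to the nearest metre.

1 metres

Rounding to 4 decimal places leaves the longitude within ±5e-05° of the true value.
Parallels shrink by cos φ, so at 76.1468° a degree of longitude is 111000 × 0.2394 ≈ 26577.3 m.
East–west error: 5e-05° × 26577.3 m/° ≈ 1.32886 m.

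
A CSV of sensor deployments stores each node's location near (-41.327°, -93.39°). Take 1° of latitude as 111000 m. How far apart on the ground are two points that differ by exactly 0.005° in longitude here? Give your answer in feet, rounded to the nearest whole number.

At 41.327° a degree of longitude is 111000 × cos 41.327° ≈ 83355.8 m, so 0.005° corresponds to 416.779 m.
Converting: 416.779 m × 3.2808 ft/m ≈ 1367.4 ft.

1367 feet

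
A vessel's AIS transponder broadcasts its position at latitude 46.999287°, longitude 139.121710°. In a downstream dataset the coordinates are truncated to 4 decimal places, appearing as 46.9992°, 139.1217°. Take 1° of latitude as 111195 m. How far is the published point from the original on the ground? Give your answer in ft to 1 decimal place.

31.8 ft

Δlat = 46.999287 − 46.9992 = +0.000087°; Δlon = 139.121710 − 139.1217 = +0.000010°.
N–S: 0.000087° × 111195 m/° = 9.67397 m.
East–west at this latitude: 0.000010° × 111195 × cos 46.9992° ≈ 0.000010 × 75835.9 = 0.758359 m.
Hypotenuse of the two orthogonal shifts: √(9.67397² + 0.758359²) = 9.70364 m.
Converting: 9.70364 m × 3.2808 ft/m ≈ 31.836 ft.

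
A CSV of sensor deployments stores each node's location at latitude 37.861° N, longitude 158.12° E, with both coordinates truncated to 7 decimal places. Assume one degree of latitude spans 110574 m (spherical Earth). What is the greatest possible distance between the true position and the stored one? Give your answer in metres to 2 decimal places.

0.01 metres

Truncating at 7 decimal places can drop up to a full unit in the last place, so each coordinate may be off by as much as 1e-07°.
N–S: 1e-07° × 110574 m/° = 0.0110574 m.
Longitude error → 1e-07 × 110574 × cos 37.861° = 1e-07 × 110574 × 0.7895 ≈ 0.00872984 m.
Combining orthogonally: (0.0110574² + 0.00872984²)^½ ≈ 0.0140882 m.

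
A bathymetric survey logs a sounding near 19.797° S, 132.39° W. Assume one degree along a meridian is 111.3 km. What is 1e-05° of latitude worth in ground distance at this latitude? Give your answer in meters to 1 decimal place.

Along a meridian 1e-05° is 1e-05 × 111300 = 1.113 m.

1.1 meters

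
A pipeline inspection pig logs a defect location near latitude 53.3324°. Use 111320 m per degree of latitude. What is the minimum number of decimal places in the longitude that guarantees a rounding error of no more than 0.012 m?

At 53.3324° one degree of longitude covers 111320 × cos 53.3324° ≈ 111320 × 0.5972 ≈ 66477.1 m.
With N decimal places the half-ulp bound is 0.5·10⁻ᴺ°, or 0.5·10⁻ᴺ × 66477.1 m on the ground.
Need 0.5 × 66477.1 × 10⁻ᴺ ≤ 0.012 → 10⁻ᴺ ≤ 3.610e-07, so N ≥ 6.44.
N = 6 would give 0.0332 m (too coarse); N = 7 gives 0.00332 m ≤ 0.012 m.

7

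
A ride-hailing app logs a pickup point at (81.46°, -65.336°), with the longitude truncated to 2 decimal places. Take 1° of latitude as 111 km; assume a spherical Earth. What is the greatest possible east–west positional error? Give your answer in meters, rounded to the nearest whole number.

165 meters

Truncating at 2 decimal places can drop up to a full unit in the last place, so the longitude may be off by as much as 0.01°.
At latitude 81.46° a degree of longitude spans 111000 m × cos 81.46° = 111000 × 0.1485 ≈ 16483.5 m.
Maximum E–W displacement: 0.01 × 16483.5 = 164.835 m.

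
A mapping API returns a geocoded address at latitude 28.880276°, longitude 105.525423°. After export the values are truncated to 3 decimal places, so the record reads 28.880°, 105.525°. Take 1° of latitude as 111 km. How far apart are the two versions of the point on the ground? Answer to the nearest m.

Δlat = 28.880276 − 28.880 = +0.000276°; Δlon = 105.525423 − 105.525 = +0.000423°.
N–S: 0.000276° × 111000 m/° = 30.636 m.
E–W at 28.88°: 0.000423° × 111000 × cos 28.88° = 0.000423 × 111000 × 0.8756 ≈ 41.1136 m.
Hypotenuse of the two orthogonal shifts: √(30.636² + 41.1136²) = 51.2727 m.

51 m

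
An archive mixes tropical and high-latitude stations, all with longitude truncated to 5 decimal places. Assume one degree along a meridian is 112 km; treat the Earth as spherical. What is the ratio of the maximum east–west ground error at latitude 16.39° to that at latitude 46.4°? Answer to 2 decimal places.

Truncating at 5 decimal places can drop up to a full unit in the last place, so the longitude may be off by as much as 1e-05°.
At 16.39°: 1e-05° × 112000 × cos 16.39° = 1e-05 × 112000 × 0.9594 ≈ 1.0745 m.
Error at 46.4° = 1e-05° × 112000 × cos 46.4° ≈ 1.12 × 0.6896 = 0.77237 m.
Ratio: 1.0745 / 0.77237 = cos 16.39° / cos 46.4° ≈ 1.3911.

1.39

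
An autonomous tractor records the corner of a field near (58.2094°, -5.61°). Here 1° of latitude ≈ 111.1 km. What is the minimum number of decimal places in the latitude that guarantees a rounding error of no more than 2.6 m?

One degree of latitude covers 111100 m.
With N decimal places the half-ulp bound is 0.5·10⁻ᴺ°, or 0.5·10⁻ᴺ × 111100 m on the ground.
Need 0.5 × 111100 × 10⁻ᴺ ≤ 2.6 → 10⁻ᴺ ≤ 4.680e-05, so N ≥ 4.33.
At 4 places the error can reach 5.56 m, but 5 places keeps it to 0.555 m.

5 decimal places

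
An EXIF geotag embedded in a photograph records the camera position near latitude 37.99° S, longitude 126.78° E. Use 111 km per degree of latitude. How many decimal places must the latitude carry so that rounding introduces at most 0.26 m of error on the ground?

One degree of latitude covers 111000 m.
With N decimal places the half-ulp bound is 0.5·10⁻ᴺ°, or 0.5·10⁻ᴺ × 111000 m on the ground.
Setting 55500 × 10⁻ᴺ ≤ 0.26 gives 10ᴺ ≥ 2.135e+05, i.e. N ≥ 5.33.
N = 5 would give 0.555 m (too coarse); N = 6 gives 0.0555 m ≤ 0.26 m.

6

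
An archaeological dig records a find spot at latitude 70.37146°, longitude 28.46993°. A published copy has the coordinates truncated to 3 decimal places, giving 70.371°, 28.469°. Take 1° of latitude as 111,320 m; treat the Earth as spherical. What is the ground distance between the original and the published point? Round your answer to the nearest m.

Δlat = 70.37146 − 70.371 = +0.00046°; Δlon = 28.46993 − 28.469 = +0.00093°.
N–S: 0.00046° × 111320 m/° = 51.2072 m.
East–west at this latitude: 0.00093° × 111320 × cos 70.371° ≈ 0.00093 × 37395.5 = 34.7779 m.
Distance: √(51.2072² + 34.7779²) ≈ 61.9005 m.

62 m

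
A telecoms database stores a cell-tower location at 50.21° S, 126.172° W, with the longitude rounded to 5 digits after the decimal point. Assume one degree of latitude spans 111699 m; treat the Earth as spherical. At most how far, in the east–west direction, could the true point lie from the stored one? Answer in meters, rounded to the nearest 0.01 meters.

0.36 meters

Rounding to 5 decimal places leaves the longitude within ±5e-06° of the true value.
One degree of longitude at 50.21° is 111699 × cos 50.21° ≈ 111699 × 0.6400 = 71484.6 m.
So at most 5e-06° × 71484.6 ≈ 0.357423 m east–west.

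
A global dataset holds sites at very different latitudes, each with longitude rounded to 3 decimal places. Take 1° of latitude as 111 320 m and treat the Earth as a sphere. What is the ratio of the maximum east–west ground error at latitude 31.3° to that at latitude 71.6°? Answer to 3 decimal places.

Rounding to 3 decimal places leaves the longitude within ±0.0005° of the true value.
Error at 31.3° = 0.0005° × 111320 × cos 31.3° ≈ 55.66 × 0.8545 = 47.559 m.
Error at 71.6° = 0.0005° × 111320 × cos 71.6° ≈ 55.66 × 0.3156 = 17.569 m.
Ratio: 47.559 / 17.569 = cos 31.3° / cos 71.6° ≈ 2.7070.

2.707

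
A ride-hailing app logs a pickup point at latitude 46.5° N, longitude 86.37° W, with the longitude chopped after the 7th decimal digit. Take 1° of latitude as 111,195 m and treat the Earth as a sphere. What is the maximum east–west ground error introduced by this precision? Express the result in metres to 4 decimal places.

Truncating at 7 decimal places can drop up to a full unit in the last place, so the longitude may be off by as much as 1e-07°.
One degree of longitude at 46.5° is 111195 × cos 46.5° ≈ 111195 × 0.6884 = 76541.6 m.
East–west error: 1e-07° × 76541.6 m/° ≈ 0.00765416 m.

0.0077 metres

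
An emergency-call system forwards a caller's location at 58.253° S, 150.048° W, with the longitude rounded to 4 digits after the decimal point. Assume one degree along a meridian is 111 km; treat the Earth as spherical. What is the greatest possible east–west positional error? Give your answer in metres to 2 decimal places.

2.92 metres

Rounding to 4 decimal places leaves the longitude within ±5e-05° of the true value.
Parallels shrink by cos φ, so at 58.253° a degree of longitude is 111000 × 0.5262 ≈ 58404.8 m.
East–west error: 5e-05° × 58404.8 m/° ≈ 2.92024 m.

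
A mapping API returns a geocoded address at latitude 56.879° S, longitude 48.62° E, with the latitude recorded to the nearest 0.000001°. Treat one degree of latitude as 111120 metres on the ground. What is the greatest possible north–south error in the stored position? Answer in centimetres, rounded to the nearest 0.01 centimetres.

5.56 centimetres

Rounding to 6 decimal places leaves the latitude within ±5e-07° of the true value.
North–south distance: 5e-07° × 111120 m/° = 0.05556 m.
That is 0.05556 m = 5.556 cm.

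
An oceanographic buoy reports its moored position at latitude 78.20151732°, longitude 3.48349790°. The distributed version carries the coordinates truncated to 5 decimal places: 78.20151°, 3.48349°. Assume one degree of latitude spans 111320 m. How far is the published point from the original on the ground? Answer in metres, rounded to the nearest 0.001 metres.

0.834 metres

Δlat = 78.20151732 − 78.20151 = +0.00000732°; Δlon = 3.48349790 − 3.48349 = +0.00000790°.
North–south shift: 0.00000732 × 111320 = 0.814862 m.
E–W at 78.2015°: 0.00000790° × 111320 × cos 78.2015° = 0.00000790 × 111320 × 0.2045 ≈ 0.179817 m.
Hypotenuse of the two orthogonal shifts: √(0.814862² + 0.179817²) = 0.834467 m.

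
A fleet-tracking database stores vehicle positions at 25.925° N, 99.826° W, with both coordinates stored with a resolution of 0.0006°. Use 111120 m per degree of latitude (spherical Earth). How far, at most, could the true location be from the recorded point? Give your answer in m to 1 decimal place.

With a 0.0006° grid the true value lies within half a step, ±0.0006°/2 = ±0.0003°, of the stored one.
Latitude error → 0.0003 × 111120 = 33.336 m along the meridian.
Longitude error → 0.0003 × 111120 × cos 25.925° = 0.0003 × 111120 × 0.8994 ≈ 29.9813 m.
The two errors are perpendicular, so the maximum displacement is √(33.336² + 29.9813²) ≈ 44.8349 m.

44.8 m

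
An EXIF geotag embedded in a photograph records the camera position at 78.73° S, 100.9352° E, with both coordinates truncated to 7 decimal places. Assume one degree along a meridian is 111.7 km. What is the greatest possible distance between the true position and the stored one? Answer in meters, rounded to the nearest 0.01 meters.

0.01 meters

Truncating at 7 decimal places can drop up to a full unit in the last place, so each coordinate may be off by as much as 1e-07°.
North–south component: 1e-07° × 111700 = 0.01117 m.
Longitude error → 1e-07 × 111700 × cos 78.73° = 1e-07 × 111700 × 0.1954 ≈ 0.00218298 m.
Worst case both components are at the extreme and orthogonal: √(0.01117² + 0.00218298²) ≈ 0.0113813 m.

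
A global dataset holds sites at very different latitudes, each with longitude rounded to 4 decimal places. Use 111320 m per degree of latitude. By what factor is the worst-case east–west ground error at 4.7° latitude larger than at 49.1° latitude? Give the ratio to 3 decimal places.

Rounding to 4 decimal places leaves the longitude within ±5e-05° of the true value.
Error at 4.7° = 5e-05° × 111320 × cos 4.7° ≈ 5.566 × 0.9966 = 5.5473 m.
Error at 49.1° = 5e-05° × 111320 × cos 49.1° ≈ 5.566 × 0.6547 = 3.6443 m.
Ratio: 5.5473 / 3.6443 = cos 4.7° / cos 49.1° ≈ 1.5222.

1.522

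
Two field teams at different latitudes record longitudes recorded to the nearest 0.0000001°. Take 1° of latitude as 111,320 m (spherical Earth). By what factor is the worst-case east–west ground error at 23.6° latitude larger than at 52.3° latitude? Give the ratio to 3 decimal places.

1.498

Rounding to 7 decimal places leaves the longitude within ±5e-08° of the true value.
Error at 23.6° = 5e-08° × 111320 × cos 23.6° ≈ 0.005566 × 0.9164 = 0.0051005 m.
At 52.3°: 5e-08° × 111320 × cos 52.3° = 5e-08 × 111320 × 0.6115 ≈ 0.0034038 m.
The ratio reduces to cos 23.6° / cos 52.3° = 0.9164/0.6115 ≈ 1.4985.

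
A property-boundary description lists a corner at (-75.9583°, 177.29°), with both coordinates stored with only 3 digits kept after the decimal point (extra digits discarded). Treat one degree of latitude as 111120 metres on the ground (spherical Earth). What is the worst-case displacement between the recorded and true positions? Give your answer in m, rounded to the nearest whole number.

Truncating at 3 decimal places can drop up to a full unit in the last place, so each coordinate may be off by as much as 0.001°.
North–south component: 0.001° × 111120 = 111.12 m.
E–W at 75.9583°: 0.001° × 111120 × cos 75.9583° = 0.001 × 111120 × 0.2426 ≈ 26.9608 m.
Combining orthogonally: (111.12² + 26.9608²)^½ ≈ 114.344 m.

114 m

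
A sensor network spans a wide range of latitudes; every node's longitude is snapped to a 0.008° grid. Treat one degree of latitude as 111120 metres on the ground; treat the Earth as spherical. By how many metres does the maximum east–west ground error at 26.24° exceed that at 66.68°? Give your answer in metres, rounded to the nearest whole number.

223 metres

With a 0.008° grid the true value lies within half a step, ±0.008°/2 = ±0.004°, of the stored one.
At 26.24°: 0.004° × 111120 × cos 26.24° = 0.004 × 111120 × 0.8969 ≈ 398.68 m.
At 66.68°: 0.004° × 111120 × cos 66.68° = 0.004 × 111120 × 0.3959 ≈ 175.95 m.
Difference: 398.68 − 175.95 = 222.72 m.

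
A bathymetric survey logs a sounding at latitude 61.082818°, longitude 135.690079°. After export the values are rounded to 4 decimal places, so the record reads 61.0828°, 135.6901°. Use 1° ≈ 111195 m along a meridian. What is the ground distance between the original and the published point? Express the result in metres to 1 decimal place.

2.3 metres

Δlat = 61.082818 − 61.0828 = +0.000018°; Δlon = 135.690079 − 135.6901 = -0.000021°.
North–south shift: 0.000018 × 111195 = 2.00151 m.
East–west at this latitude: -0.000021° × 111195 × cos 61.0828° ≈ -0.000021 × 53767.8 = -1.12912 m.
Combined displacement = (2.00151² + 1.12912²)^½ ≈ 2.29803 m.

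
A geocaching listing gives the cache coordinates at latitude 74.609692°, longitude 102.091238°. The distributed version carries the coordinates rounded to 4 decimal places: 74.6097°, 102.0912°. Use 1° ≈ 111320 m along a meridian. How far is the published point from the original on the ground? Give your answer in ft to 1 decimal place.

4.7 ft

The latitude changed by -0.000008° and the longitude by +0.000038°.
North–south shift: -0.000008 × 111320 = -0.89056 m.
E–W at 74.6097°: 0.000038° × 111320 × cos 74.6097° = 0.000038 × 111320 × 0.2654 ≈ 1.12265 m.
Distance: √(0.89056² + 1.12265²) ≈ 1.43299 m.
In feet: 1.43299 m ÷ 0.3048 ≈ 4.7014 ft.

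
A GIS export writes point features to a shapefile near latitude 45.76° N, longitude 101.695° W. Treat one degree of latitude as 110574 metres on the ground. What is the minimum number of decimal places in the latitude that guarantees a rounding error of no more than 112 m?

3 decimal places

One degree of latitude covers 110574 m.
Rounding to N decimal places gives at most 0.5 × 10⁻ᴺ degrees of error, i.e. 0.5 × 10⁻ᴺ × 110574 m.
Setting 55287 × 10⁻ᴺ ≤ 112 gives 10ᴺ ≥ 493.6, i.e. N ≥ 2.69.
At 2 places the error can reach 553 m, but 3 places keeps it to 55.3 m.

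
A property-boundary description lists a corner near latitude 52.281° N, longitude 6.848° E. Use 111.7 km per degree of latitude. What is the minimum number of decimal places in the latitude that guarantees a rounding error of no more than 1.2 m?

5 decimal places

One degree of latitude covers 111700 m.
Rounding to N decimal places gives at most 0.5 × 10⁻ᴺ degrees of error, i.e. 0.5 × 10⁻ᴺ × 111700 m.
Setting 55850 × 10⁻ᴺ ≤ 1.2 gives 10ᴺ ≥ 4.654e+04, i.e. N ≥ 4.67.
At 4 places the error can reach 5.58 m, but 5 places keeps it to 0.558 m.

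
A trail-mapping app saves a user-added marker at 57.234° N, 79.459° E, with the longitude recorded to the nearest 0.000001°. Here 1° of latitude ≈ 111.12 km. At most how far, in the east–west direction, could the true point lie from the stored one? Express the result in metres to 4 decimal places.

Rounding to 6 decimal places leaves the longitude within ±5e-07° of the true value.
At latitude 57.234° a degree of longitude spans 111120 m × cos 57.234° = 111120 × 0.5412 ≈ 60139.2 m.
So at most 5e-07° × 60139.2 ≈ 0.0300696 m east–west.

0.0301 metres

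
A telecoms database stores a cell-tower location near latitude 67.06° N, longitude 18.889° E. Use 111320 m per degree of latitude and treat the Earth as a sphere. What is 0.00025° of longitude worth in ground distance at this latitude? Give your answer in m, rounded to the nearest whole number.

0.00025° of longitude at 67.06° is 0.00025 × 111320 × cos 67.06° ≈ 0.00025 × 43388.9 = 10.8472 m.

11 m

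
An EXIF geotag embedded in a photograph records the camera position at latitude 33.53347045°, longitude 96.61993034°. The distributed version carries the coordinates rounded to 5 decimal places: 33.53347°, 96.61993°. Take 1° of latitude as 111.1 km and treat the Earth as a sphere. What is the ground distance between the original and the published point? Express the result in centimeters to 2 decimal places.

5.91 centimeters

Δlat = 33.53347045 − 33.53347 = +0.00000045°; Δlon = 96.61993034 − 96.61993 = +0.00000034°.
N–S: 0.00000045° × 111100 m/° = 0.049995 m.
East–west at this latitude: 0.00000034° × 111100 × cos 33.5335° ≈ 0.00000034 × 92608.9 = 0.031487 m.
Hypotenuse of the two orthogonal shifts: √(0.049995² + 0.031487²) = 0.0590841 m.
That is 0.0590841 m = 5.9084 cm.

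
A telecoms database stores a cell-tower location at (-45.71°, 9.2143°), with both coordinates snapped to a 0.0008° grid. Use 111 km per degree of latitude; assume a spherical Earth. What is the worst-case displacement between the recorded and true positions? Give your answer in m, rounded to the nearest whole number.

With a 0.0008° grid the true value lies within half a step, ±0.0008°/2 = ±0.0004°, of the stored one.
Latitude error → 0.0004 × 111000 = 44.4 m along the meridian.
East–west component at 45.71°: 0.0004° × 111000 × cos 45.71° ≈ 0.0004 × 77510.2 ≈ 31.0041 m.
Combining orthogonally: (44.4² + 31.0041²)^½ ≈ 54.1536 m.

54 m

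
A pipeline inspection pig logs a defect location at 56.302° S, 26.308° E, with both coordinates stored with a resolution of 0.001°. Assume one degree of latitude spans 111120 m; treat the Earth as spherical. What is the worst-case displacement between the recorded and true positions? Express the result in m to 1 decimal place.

With a 0.001° grid the true value lies within half a step, ±0.001°/2 = ±0.0005°, of the stored one.
North–south component: 0.0005° × 111120 = 55.56 m.
Longitude error → 0.0005 × 111120 × cos 56.302° = 0.0005 × 111120 × 0.5548 ≈ 30.8255 m.
Worst case both components are at the extreme and orthogonal: √(55.56² + 30.8255²) ≈ 63.5384 m.

63.5 m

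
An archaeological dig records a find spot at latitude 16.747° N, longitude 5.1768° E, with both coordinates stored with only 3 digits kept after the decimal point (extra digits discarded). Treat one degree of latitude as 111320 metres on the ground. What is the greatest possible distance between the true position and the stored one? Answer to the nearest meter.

Truncating at 3 decimal places can drop up to a full unit in the last place, so each coordinate may be off by as much as 0.001°.
North–south component: 0.001° × 111320 = 111.32 m.
E–W at 16.747°: 0.001° × 111320 × cos 16.747° = 0.001 × 111320 × 0.9576 ≈ 106.599 m.
The two errors are perpendicular, so the maximum displacement is √(111.32² + 106.599²) ≈ 154.128 m.

154 meters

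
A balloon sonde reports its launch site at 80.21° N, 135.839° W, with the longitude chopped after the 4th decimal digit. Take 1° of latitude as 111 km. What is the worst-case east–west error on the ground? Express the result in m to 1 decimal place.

Truncating at 4 decimal places can drop up to a full unit in the last place, so the longitude may be off by as much as 0.0001°.
At latitude 80.21° a degree of longitude spans 111000 m × cos 80.21° = 111000 × 0.1700 ≈ 18874.2 m.
East–west error: 0.0001° × 18874.2 m/° ≈ 1.88742 m.

1.9 m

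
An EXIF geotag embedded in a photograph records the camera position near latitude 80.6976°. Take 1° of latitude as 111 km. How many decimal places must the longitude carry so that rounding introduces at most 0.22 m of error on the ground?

At 80.6976° one degree of longitude covers 111000 × cos 80.6976° ≈ 111000 × 0.1616 ≈ 17942.6 m.
N decimal places → at most half a unit in the last place, 0.5 × 10⁻ᴺ° = 17942.6/2 × 10⁻ᴺ m.
Need 0.5 × 17942.6 × 10⁻ᴺ ≤ 0.22 → 10⁻ᴺ ≤ 2.452e-05, so N ≥ 4.61.
N = 4 would give 0.897 m (too coarse); N = 5 gives 0.0897 m ≤ 0.22 m.

5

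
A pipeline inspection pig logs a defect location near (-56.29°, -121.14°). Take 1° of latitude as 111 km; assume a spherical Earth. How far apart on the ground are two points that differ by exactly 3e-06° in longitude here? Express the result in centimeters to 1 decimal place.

One degree of longitude here spans 111000 × cos 56.29° = 111000 × 0.5550 ≈ 61603.8 m; 3e-06° of that is 0.184812 m.
That is 0.184812 m = 18.481 cm.

18.5 centimeters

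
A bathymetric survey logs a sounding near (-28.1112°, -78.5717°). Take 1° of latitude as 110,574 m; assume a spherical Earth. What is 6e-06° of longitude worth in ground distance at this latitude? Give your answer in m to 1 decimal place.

0.6 m

6e-06° of longitude at 28.1112° is 6e-06 × 110574 × cos 28.1112° ≈ 6e-06 × 97530.1 = 0.585181 m.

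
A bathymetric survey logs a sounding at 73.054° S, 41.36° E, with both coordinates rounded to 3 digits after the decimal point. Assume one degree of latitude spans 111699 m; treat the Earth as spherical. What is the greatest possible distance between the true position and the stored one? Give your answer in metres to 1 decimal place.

Rounding to 3 decimal places leaves each coordinate within ±0.0005° of the true value.
North–south component: 0.0005° × 111699 = 55.8495 m.
East–west component at 73.054°: 0.0005° × 111699 × cos 73.054° ≈ 0.0005 × 32556.9 ≈ 16.2785 m.
The two errors are perpendicular, so the maximum displacement is √(55.8495² + 16.2785²) ≈ 58.1735 m.

58.2 metres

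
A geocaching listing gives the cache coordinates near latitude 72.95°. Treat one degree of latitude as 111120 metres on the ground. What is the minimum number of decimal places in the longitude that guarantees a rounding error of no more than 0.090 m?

At 72.95° one degree of longitude covers 111120 × cos 72.95° ≈ 111120 × 0.2932 ≈ 32581.1 m.
With N decimal places the half-ulp bound is 0.5·10⁻ᴺ°, or 0.5·10⁻ᴺ × 32581.1 m on the ground.
Setting 16290.5 × 10⁻ᴺ ≤ 0.090 gives 10ᴺ ≥ 1.81e+05, i.e. N ≥ 5.26.
N = 5 would give 0.163 m (too coarse); N = 6 gives 0.0163 m ≤ 0.090 m.

6 decimal places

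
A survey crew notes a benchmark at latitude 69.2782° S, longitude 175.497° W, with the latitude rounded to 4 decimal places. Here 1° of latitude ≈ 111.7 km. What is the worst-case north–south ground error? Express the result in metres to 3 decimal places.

Rounding to 4 decimal places leaves the latitude within ±5e-05° of the true value.
Along the meridian that is 5e-05° × 111700 m/° = 5.585 m.

5.585 metres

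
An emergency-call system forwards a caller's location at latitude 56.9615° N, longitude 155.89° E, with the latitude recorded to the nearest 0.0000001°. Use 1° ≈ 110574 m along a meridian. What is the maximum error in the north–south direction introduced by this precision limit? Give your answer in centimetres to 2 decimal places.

Rounding to 7 decimal places leaves the latitude within ±5e-08° of the true value.
So the N–S error is at most 5e-08 × 110574 = 0.0055287 m.
That is 0.0055287 m = 0.55287 cm.

0.55 centimetres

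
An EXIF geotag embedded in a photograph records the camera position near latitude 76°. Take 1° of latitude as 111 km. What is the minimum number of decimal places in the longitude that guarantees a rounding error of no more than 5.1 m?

4

At 76° one degree of longitude covers 111000 × cos 76° ≈ 111000 × 0.2419 ≈ 26853.3 m.
With N decimal places the half-ulp bound is 0.5·10⁻ᴺ°, or 0.5·10⁻ᴺ × 26853.3 m on the ground.
Need 0.5 × 26853.3 × 10⁻ᴺ ≤ 5.1 → 10⁻ᴺ ≤ 3.798e-04, so N ≥ 3.42.
At 3 places the error can reach 13.4 m, but 4 places keeps it to 1.34 m.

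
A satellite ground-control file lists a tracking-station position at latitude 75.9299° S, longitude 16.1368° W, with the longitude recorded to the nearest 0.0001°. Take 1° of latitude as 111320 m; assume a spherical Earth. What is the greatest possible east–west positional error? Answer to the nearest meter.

Rounding to 4 decimal places leaves the longitude within ±5e-05° of the true value.
Parallels shrink by cos φ, so at 75.9299° a degree of longitude is 111320 × 0.2431 ≈ 27062.9 m.
So at most 5e-05° × 27062.9 ≈ 1.35314 m east–west.

1 meters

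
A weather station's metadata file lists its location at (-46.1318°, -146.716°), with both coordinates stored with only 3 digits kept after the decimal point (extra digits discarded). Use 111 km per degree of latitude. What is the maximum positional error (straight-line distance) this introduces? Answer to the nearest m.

135 m

Truncating at 3 decimal places can drop up to a full unit in the last place, so each coordinate may be off by as much as 0.001°.
North–south component: 0.001° × 111000 = 111 m.
Longitude error → 0.001 × 111000 × cos 46.1318° = 0.001 × 111000 × 0.6930 ≈ 76.9232 m.
The two errors are perpendicular, so the maximum displacement is √(111² + 76.9232²) ≈ 135.049 m.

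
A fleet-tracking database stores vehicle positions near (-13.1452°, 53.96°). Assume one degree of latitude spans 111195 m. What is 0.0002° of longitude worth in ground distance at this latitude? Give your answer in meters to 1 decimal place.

21.7 meters

At 13.1452° a degree of longitude is 111195 × cos 13.1452° ≈ 108281 m, so 0.0002° corresponds to 21.6563 m.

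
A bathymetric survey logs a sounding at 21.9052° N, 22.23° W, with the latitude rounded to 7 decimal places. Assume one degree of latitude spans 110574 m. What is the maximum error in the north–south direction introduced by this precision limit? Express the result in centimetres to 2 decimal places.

0.55 centimetres

Rounding to 7 decimal places leaves the latitude within ±5e-08° of the true value.
Along the meridian that is 5e-08° × 110574 m/° = 0.0055287 m.
That is 0.0055287 m = 0.55287 cm.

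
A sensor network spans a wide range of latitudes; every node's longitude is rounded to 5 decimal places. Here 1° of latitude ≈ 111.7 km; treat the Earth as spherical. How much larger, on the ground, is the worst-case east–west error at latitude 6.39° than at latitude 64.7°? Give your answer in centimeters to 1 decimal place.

31.6 centimeters

Rounding to 5 decimal places leaves the longitude within ±5e-06° of the true value.
Error at 6.39° = 5e-06° × 111700 × cos 6.39° ≈ 0.5585 × 0.9938 = 0.55503 m.
Error at 64.7° = 5e-06° × 111700 × cos 64.7° ≈ 0.5585 × 0.4274 = 0.23868 m.
So the lower-latitude error exceeds the higher by 0.55503 − 0.23868 = 0.31635 m.
That is 0.316351 m = 31.635 cm.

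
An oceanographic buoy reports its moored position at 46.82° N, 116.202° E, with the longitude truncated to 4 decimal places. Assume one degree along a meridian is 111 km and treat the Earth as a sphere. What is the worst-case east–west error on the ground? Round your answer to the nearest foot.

25 feet

Truncating at 4 decimal places can drop up to a full unit in the last place, so the longitude may be off by as much as 0.0001°.
At latitude 46.82° a degree of longitude spans 111000 m × cos 46.82° = 111000 × 0.6843 ≈ 75956.5 m.
So at most 0.0001° × 75956.5 ≈ 7.59565 m east–west.
Converting: 7.59565 m × 3.2808 ft/m ≈ 24.92 ft.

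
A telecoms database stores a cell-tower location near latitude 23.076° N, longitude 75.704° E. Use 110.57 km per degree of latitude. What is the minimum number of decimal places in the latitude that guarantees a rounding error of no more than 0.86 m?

5 decimal places

One degree of latitude covers 110570 m.
N decimal places → at most half a unit in the last place, 0.5 × 10⁻ᴺ° = 110570/2 × 10⁻ᴺ m.
Need 0.5 × 110570 × 10⁻ᴺ ≤ 0.86 → 10⁻ᴺ ≤ 1.556e-05, so N ≥ 4.81.
So 5 decimal places suffice (0.553 m); 4 would allow up to 5.53 m.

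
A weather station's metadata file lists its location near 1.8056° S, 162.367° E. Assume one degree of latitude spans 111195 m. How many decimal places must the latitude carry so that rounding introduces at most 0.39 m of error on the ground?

6

One degree of latitude covers 111195 m.
With N decimal places the half-ulp bound is 0.5·10⁻ᴺ°, or 0.5·10⁻ᴺ × 111195 m on the ground.
Setting 55597.5 × 10⁻ᴺ ≤ 0.39 gives 10ᴺ ≥ 1.426e+05, i.e. N ≥ 5.15.
At 5 places the error can reach 0.556 m, but 6 places keeps it to 0.0556 m.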